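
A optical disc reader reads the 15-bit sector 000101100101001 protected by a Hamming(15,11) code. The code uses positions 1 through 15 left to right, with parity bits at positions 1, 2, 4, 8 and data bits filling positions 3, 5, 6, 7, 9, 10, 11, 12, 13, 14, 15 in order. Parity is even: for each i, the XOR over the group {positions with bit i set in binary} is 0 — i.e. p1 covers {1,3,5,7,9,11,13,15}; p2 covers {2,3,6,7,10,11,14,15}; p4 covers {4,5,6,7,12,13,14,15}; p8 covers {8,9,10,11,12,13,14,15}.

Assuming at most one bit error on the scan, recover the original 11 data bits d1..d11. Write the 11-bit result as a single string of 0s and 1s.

00110100001

s1 (pos 1,3,5,7,9,11,13,15): 0⊕0⊕0⊕1⊕0⊕0⊕0⊕1 = 0
s2 (pos 2,3,6,7,10,11,14,15): 0⊕0⊕1⊕1⊕1⊕0⊕0⊕1 = 0
s4 (pos 4,5,6,7,12,13,14,15): 1⊕0⊕1⊕1⊕1⊕0⊕0⊕1 = 1
s8 (pos 8,9,10,11,12,13,14,15): 0⊕0⊕1⊕0⊕1⊕0⊕0⊕1 = 1
Syndrome s8…s1 = 1100 → error at position 12.
Flip position 12: 000101100101001 → 000101100100001
Read data bits from positions 3,5,6,7,9,10,11,12,13,14,15: 00110100001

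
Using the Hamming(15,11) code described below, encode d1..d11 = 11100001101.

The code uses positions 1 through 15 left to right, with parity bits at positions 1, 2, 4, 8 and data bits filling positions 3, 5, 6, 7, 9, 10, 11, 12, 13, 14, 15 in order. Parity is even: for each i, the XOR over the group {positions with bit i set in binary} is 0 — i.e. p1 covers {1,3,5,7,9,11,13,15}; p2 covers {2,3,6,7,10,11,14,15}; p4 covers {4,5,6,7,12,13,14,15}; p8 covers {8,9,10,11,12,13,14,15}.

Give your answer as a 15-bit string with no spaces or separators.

Place data at non-parity positions: p1 p2 1 p4 1 1 0 p8 0 0 0 1 1 0 1
p1 (pos 1,3,5,7,9,11,13,15): XOR of data positions = 1⊕1⊕0⊕0⊕0⊕1⊕1 = 0
p2 (pos 2,3,6,7,10,11,14,15): XOR of data positions = 1⊕1⊕0⊕0⊕0⊕0⊕1 = 1
p4 (pos 4,5,6,7,12,13,14,15): XOR of data positions = 1⊕1⊕0⊕1⊕1⊕0⊕1 = 1
p8 (pos 8,9,10,11,12,13,14,15): XOR of data positions = 0⊕0⊕0⊕1⊕1⊕0⊕1 = 1
Codeword: 011111010001101

011111010001101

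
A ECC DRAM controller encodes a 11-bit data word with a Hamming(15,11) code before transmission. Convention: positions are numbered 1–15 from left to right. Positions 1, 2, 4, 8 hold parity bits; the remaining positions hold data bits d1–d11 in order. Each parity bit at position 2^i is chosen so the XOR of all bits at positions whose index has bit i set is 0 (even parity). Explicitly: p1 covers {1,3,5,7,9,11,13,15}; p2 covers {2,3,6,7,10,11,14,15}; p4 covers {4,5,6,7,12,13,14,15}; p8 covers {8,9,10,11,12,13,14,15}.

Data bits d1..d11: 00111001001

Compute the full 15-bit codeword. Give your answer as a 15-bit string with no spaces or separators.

110001111001001

Place data at non-parity positions: p1 p2 0 p4 0 1 1 p8 1 0 0 1 0 0 1
p1 (pos 1,3,5,7,9,11,13,15): XOR of data positions = 0⊕0⊕1⊕1⊕0⊕0⊕1 = 1
p2 (pos 2,3,6,7,10,11,14,15): XOR of data positions = 0⊕1⊕1⊕0⊕0⊕0⊕1 = 1
p4 (pos 4,5,6,7,12,13,14,15): XOR of data positions = 0⊕1⊕1⊕1⊕0⊕0⊕1 = 0
p8 (pos 8,9,10,11,12,13,14,15): XOR of data positions = 1⊕0⊕0⊕1⊕0⊕0⊕1 = 1
Codeword: 110001111001001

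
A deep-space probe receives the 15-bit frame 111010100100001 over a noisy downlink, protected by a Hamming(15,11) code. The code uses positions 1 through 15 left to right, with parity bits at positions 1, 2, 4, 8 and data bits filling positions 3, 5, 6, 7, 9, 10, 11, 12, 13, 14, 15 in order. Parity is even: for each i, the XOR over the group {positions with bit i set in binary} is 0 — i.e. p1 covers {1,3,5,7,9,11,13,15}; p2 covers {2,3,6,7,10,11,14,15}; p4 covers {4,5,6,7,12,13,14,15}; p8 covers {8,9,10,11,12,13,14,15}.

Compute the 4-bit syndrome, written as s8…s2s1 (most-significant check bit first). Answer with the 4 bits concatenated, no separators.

s1 (pos 1,3,5,7,9,11,13,15): 1⊕1⊕1⊕1⊕0⊕0⊕0⊕1 = 1
s2 (pos 2,3,6,7,10,11,14,15): 1⊕1⊕0⊕1⊕1⊕0⊕0⊕1 = 1
s4 (pos 4,5,6,7,12,13,14,15): 0⊕1⊕0⊕1⊕0⊕0⊕0⊕1 = 1
s8 (pos 8,9,10,11,12,13,14,15): 0⊕0⊕1⊕0⊕0⊕0⊕0⊕1 = 0
Syndrome s8…s1 = 0111 → error at position 7.

0111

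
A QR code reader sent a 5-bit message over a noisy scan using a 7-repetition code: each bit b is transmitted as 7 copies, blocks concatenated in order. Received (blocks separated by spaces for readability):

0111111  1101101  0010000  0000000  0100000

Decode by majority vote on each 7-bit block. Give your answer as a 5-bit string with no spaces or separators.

11000

Block 1 (0111111): 6 ones → 1
Block 2 (1101101): 5 ones → 1
Block 3 (0010000): 1 one → 0
Block 4 (0000000): 0 ones → 0
Block 5 (0100000): 1 one → 0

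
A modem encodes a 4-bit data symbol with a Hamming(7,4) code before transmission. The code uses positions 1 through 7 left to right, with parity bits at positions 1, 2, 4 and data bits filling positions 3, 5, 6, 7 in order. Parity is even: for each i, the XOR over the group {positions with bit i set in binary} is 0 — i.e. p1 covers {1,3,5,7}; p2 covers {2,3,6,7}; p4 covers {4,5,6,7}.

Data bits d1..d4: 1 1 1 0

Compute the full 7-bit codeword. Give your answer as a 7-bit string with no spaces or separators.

Place data at non-parity positions: p1 p2 1 p4 1 1 0
p1 (pos 1,3,5,7): XOR of data positions = 1⊕1⊕0 = 0
p2 (pos 2,3,6,7): XOR of data positions = 1⊕1⊕0 = 0
p4 (pos 4,5,6,7): XOR of data positions = 1⊕1⊕0 = 0
Codeword: 0010110

0010110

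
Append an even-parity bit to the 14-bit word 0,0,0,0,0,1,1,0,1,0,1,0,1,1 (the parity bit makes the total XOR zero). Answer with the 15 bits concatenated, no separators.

000001101010110

XOR of the 14 data bits: 0⊕0⊕0⊕0⊕0⊕1⊕1⊕0⊕1⊕0⊕1⊕0⊕1⊕1 = 0
Parity bit = 0 (so all 15 bits XOR to 0).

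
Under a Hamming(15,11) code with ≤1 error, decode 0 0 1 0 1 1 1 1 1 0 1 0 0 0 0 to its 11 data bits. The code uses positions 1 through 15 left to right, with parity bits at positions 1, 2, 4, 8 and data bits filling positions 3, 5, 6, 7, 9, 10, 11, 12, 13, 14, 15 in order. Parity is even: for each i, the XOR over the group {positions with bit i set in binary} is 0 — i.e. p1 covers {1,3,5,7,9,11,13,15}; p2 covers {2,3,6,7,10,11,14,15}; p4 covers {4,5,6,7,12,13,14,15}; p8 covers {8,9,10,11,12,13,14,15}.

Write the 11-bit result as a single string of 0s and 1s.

s1 (pos 1,3,5,7,9,11,13,15): 0⊕1⊕1⊕1⊕1⊕1⊕0⊕0 = 1
s2 (pos 2,3,6,7,10,11,14,15): 0⊕1⊕1⊕1⊕0⊕1⊕0⊕0 = 0
s4 (pos 4,5,6,7,12,13,14,15): 0⊕1⊕1⊕1⊕0⊕0⊕0⊕0 = 1
s8 (pos 8,9,10,11,12,13,14,15): 1⊕1⊕0⊕1⊕0⊕0⊕0⊕0 = 1
Syndrome s8…s1 = 1101 → error at position 13.
Flip position 13: 001011111010000 → 001011111010100
Read data bits from positions 3,5,6,7,9,10,11,12,13,14,15: 11111010100

11111010100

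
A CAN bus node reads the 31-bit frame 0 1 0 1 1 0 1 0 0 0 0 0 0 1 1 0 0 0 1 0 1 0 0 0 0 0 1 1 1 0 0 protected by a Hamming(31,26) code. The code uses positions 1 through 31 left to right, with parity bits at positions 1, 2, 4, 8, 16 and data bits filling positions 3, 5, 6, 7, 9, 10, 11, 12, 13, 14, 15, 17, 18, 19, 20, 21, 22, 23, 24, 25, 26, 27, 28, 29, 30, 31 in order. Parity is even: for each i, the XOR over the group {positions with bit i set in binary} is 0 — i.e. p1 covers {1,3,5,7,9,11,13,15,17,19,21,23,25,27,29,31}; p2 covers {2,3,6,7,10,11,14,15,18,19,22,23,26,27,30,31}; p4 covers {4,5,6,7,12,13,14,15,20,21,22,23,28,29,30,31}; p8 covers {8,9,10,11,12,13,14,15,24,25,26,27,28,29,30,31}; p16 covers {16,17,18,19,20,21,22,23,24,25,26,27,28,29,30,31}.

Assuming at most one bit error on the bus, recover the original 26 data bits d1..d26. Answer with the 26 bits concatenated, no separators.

s1 (pos 1,3,5,7,9,11,13,15,17,19,21,23,25,27,29,31): 0⊕0⊕1⊕1⊕0⊕0⊕0⊕1⊕0⊕1⊕1⊕0⊕0⊕1⊕1⊕0 = 1
s2 (pos 2,3,6,7,10,11,14,15,18,19,22,23,26,27,30,31): 1⊕0⊕0⊕1⊕0⊕0⊕1⊕1⊕0⊕1⊕0⊕0⊕0⊕1⊕0⊕0 = 0
s4 (pos 4,5,6,7,12,13,14,15,20,21,22,23,28,29,30,31): 1⊕1⊕0⊕1⊕0⊕0⊕1⊕1⊕0⊕1⊕0⊕0⊕1⊕1⊕0⊕0 = 0
s8 (pos 8,9,10,11,12,13,14,15,24,25,26,27,28,29,30,31): 0⊕0⊕0⊕0⊕0⊕0⊕1⊕1⊕0⊕0⊕0⊕1⊕1⊕1⊕0⊕0 = 1
s16 (pos 16,17,18,19,20,21,22,23,24,25,26,27,28,29,30,31): 0⊕0⊕0⊕1⊕0⊕1⊕0⊕0⊕0⊕0⊕0⊕1⊕1⊕1⊕0⊕0 = 1
Syndrome s16…s1 = 11001 → error at position 25.
Flip position 25: 0101101000000110001010000011100 → 0101101000000110001010001011100
Read data bits from positions 3,5,6,7,9,10,11,12,13,14,15,17,18,19,20,21,22,23,24,25,26,27,28,29,30,31: 01010000011001010001011100

01010000011001010001011100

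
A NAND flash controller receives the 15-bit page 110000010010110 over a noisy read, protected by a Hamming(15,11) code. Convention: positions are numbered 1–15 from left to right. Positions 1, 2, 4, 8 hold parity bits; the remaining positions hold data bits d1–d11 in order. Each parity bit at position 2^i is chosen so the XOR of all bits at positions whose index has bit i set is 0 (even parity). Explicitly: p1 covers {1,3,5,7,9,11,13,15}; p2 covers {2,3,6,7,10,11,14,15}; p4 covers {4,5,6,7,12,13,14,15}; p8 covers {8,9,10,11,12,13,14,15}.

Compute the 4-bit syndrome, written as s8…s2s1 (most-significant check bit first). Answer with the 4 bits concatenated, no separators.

0011

s1 (pos 1,3,5,7,9,11,13,15): 1⊕0⊕0⊕0⊕0⊕1⊕1⊕0 = 1
s2 (pos 2,3,6,7,10,11,14,15): 1⊕0⊕0⊕0⊕0⊕1⊕1⊕0 = 1
s4 (pos 4,5,6,7,12,13,14,15): 0⊕0⊕0⊕0⊕0⊕1⊕1⊕0 = 0
s8 (pos 8,9,10,11,12,13,14,15): 1⊕0⊕0⊕1⊕0⊕1⊕1⊕0 = 0
Syndrome s8…s1 = 0011 → error at position 3.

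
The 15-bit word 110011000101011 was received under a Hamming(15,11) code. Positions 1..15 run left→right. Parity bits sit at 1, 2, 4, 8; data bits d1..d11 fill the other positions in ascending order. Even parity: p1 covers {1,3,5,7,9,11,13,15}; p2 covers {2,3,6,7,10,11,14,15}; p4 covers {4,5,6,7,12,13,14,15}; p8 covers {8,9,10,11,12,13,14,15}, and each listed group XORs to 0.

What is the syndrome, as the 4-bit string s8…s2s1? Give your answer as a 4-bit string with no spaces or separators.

s1 (pos 1,3,5,7,9,11,13,15): 1⊕0⊕1⊕0⊕0⊕0⊕0⊕1 = 1
s2 (pos 2,3,6,7,10,11,14,15): 1⊕0⊕1⊕0⊕1⊕0⊕1⊕1 = 1
s4 (pos 4,5,6,7,12,13,14,15): 0⊕1⊕1⊕0⊕1⊕0⊕1⊕1 = 1
s8 (pos 8,9,10,11,12,13,14,15): 0⊕0⊕1⊕0⊕1⊕0⊕1⊕1 = 0
Syndrome s8…s1 = 0111 → error at position 7.

0111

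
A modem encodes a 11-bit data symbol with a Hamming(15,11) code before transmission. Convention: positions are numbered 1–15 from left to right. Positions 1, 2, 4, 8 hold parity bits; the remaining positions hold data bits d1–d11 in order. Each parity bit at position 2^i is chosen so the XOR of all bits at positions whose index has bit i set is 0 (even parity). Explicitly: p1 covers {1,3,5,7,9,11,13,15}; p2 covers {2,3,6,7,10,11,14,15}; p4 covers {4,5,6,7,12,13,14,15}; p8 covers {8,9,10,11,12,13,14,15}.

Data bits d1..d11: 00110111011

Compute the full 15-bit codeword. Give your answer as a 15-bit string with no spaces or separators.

100101110111011

Place data at non-parity positions: p1 p2 0 p4 0 1 1 p8 0 1 1 1 0 1 1
p1 (pos 1,3,5,7,9,11,13,15): XOR of data positions = 0⊕0⊕1⊕0⊕1⊕0⊕1 = 1
p2 (pos 2,3,6,7,10,11,14,15): XOR of data positions = 0⊕1⊕1⊕1⊕1⊕1⊕1 = 0
p4 (pos 4,5,6,7,12,13,14,15): XOR of data positions = 0⊕1⊕1⊕1⊕0⊕1⊕1 = 1
p8 (pos 8,9,10,11,12,13,14,15): XOR of data positions = 0⊕1⊕1⊕1⊕0⊕1⊕1 = 1
Codeword: 100101110111011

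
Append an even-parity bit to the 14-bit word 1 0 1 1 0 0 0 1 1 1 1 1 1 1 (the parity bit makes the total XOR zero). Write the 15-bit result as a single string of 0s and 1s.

101100011111110

XOR of the 14 data bits: 1⊕0⊕1⊕1⊕0⊕0⊕0⊕1⊕1⊕1⊕1⊕1⊕1⊕1 = 0
Parity bit = 0 (so all 15 bits XOR to 0).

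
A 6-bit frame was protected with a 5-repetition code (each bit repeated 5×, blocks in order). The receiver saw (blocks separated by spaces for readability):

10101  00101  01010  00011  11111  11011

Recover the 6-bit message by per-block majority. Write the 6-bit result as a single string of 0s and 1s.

100011

Block 1 (10101): 3 ones → 1
Block 2 (00101): 2 ones → 0
Block 3 (01010): 2 ones → 0
Block 4 (00011): 2 ones → 0
Block 5 (11111): 5 ones → 1
Block 6 (11011): 4 ones → 1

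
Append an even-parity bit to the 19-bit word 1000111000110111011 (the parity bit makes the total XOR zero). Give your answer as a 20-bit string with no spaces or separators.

XOR of the 19 data bits: 1⊕0⊕0⊕0⊕1⊕1⊕1⊕0⊕0⊕0⊕1⊕1⊕0⊕1⊕1⊕1⊕0⊕1⊕1 = 1
Parity bit = 1 (so all 20 bits XOR to 0).

10001110001101110111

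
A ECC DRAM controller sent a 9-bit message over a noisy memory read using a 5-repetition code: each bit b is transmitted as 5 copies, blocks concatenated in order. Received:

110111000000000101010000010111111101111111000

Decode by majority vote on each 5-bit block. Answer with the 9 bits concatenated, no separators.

100101110

Block 1 (11011): 4 ones → 1
Block 2 (10000): 1 one → 0
Block 3 (00000): 0 ones → 0
Block 4 (10101): 3 ones → 1
Block 5 (00000): 0 ones → 0
Block 6 (10111): 4 ones → 1
Block 7 (11110): 4 ones → 1
Block 8 (11111): 5 ones → 1
Block 9 (11000): 2 ones → 0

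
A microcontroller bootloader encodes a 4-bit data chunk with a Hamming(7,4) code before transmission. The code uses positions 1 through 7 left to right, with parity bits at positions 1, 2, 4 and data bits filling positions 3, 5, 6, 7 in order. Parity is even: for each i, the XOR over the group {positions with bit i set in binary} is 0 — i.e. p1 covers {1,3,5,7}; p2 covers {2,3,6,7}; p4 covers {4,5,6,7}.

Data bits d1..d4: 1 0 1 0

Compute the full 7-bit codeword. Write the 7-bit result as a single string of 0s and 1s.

1011010

Place data at non-parity positions: p1 p2 1 p4 0 1 0
p1 (pos 1,3,5,7): XOR of data positions = 1⊕0⊕0 = 1
p2 (pos 2,3,6,7): XOR of data positions = 1⊕1⊕0 = 0
p4 (pos 4,5,6,7): XOR of data positions = 0⊕1⊕0 = 1
Codeword: 1011010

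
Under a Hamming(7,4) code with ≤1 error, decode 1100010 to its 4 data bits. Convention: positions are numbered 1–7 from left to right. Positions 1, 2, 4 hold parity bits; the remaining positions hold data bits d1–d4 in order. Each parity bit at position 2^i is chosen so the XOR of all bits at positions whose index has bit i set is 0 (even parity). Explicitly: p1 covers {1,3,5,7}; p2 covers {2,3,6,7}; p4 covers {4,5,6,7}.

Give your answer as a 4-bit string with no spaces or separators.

s1 (pos 1,3,5,7): 1⊕0⊕0⊕0 = 1
s2 (pos 2,3,6,7): 1⊕0⊕1⊕0 = 0
s4 (pos 4,5,6,7): 0⊕0⊕1⊕0 = 1
Syndrome s4…s1 = 101 → error at position 5.
Flip position 5: 1100010 → 1100110
Read data bits from positions 3,5,6,7: 0110

0110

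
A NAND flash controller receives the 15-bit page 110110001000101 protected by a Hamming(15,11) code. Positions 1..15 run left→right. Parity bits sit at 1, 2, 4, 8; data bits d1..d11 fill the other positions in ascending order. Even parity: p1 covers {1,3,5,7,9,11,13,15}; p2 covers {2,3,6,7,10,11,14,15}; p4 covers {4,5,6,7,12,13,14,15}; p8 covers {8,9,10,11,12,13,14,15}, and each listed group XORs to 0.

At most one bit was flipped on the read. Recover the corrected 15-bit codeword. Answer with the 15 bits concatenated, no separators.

110110000000101

s1 (pos 1,3,5,7,9,11,13,15): 1⊕0⊕1⊕0⊕1⊕0⊕1⊕1 = 1
s2 (pos 2,3,6,7,10,11,14,15): 1⊕0⊕0⊕0⊕0⊕0⊕0⊕1 = 0
s4 (pos 4,5,6,7,12,13,14,15): 1⊕1⊕0⊕0⊕0⊕1⊕0⊕1 = 0
s8 (pos 8,9,10,11,12,13,14,15): 0⊕1⊕0⊕0⊕0⊕1⊕0⊕1 = 1
Syndrome s8…s1 = 1001 → error at position 9.
Flip position 9: 110110001000101 → 110110000000101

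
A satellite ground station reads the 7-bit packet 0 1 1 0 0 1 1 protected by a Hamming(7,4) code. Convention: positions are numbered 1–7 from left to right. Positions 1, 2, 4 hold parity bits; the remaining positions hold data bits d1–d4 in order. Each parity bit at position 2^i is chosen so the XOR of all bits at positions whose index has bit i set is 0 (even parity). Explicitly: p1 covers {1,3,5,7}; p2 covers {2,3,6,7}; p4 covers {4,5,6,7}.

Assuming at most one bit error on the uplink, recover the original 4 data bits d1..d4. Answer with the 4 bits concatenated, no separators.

s1 (pos 1,3,5,7): 0⊕1⊕0⊕1 = 0
s2 (pos 2,3,6,7): 1⊕1⊕1⊕1 = 0
s4 (pos 4,5,6,7): 0⊕0⊕1⊕1 = 0
Syndrome s4…s1 = 000 → no error.
Read data bits from positions 3,5,6,7: 1011

1011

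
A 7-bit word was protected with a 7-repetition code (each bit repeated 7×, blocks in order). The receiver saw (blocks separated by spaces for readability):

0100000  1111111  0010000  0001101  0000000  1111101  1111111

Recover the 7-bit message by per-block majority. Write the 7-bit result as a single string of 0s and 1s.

0100011

Block 1 (0100000): 1 one → 0
Block 2 (1111111): 7 ones → 1
Block 3 (0010000): 1 one → 0
Block 4 (0001101): 3 ones → 0
Block 5 (0000000): 0 ones → 0
Block 6 (1111101): 6 ones → 1
Block 7 (1111111): 7 ones → 1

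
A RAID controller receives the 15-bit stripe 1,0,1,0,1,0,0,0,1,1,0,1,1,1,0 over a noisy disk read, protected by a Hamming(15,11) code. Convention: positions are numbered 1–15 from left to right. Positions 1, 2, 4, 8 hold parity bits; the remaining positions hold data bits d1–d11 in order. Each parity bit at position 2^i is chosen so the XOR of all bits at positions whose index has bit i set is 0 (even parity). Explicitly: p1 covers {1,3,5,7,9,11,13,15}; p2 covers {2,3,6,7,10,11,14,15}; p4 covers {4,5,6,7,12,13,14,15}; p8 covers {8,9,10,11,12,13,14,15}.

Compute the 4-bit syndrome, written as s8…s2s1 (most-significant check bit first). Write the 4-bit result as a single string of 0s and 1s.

s1 (pos 1,3,5,7,9,11,13,15): 1⊕1⊕1⊕0⊕1⊕0⊕1⊕0 = 1
s2 (pos 2,3,6,7,10,11,14,15): 0⊕1⊕0⊕0⊕1⊕0⊕1⊕0 = 1
s4 (pos 4,5,6,7,12,13,14,15): 0⊕1⊕0⊕0⊕1⊕1⊕1⊕0 = 0
s8 (pos 8,9,10,11,12,13,14,15): 0⊕1⊕1⊕0⊕1⊕1⊕1⊕0 = 1
Syndrome s8…s1 = 1011 → error at position 11.

1011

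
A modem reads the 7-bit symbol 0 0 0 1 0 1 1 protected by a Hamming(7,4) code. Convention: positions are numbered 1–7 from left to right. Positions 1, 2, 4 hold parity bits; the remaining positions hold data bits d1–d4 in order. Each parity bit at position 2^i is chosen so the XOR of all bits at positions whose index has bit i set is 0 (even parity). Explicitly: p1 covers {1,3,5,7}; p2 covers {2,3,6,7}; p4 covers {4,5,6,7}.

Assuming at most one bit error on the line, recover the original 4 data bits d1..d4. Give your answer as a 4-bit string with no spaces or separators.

s1 (pos 1,3,5,7): 0⊕0⊕0⊕1 = 1
s2 (pos 2,3,6,7): 0⊕0⊕1⊕1 = 0
s4 (pos 4,5,6,7): 1⊕0⊕1⊕1 = 1
Syndrome s4…s1 = 101 → error at position 5.
Flip position 5: 0001011 → 0001111
Read data bits from positions 3,5,6,7: 0111

0111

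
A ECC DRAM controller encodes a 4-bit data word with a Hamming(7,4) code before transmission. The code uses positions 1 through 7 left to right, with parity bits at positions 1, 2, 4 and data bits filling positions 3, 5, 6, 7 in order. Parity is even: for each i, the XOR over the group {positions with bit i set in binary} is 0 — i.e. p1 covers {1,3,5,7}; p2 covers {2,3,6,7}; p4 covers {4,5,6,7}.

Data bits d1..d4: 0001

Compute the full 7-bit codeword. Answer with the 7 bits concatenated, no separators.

Place data at non-parity positions: p1 p2 0 p4 0 0 1
p1 (pos 1,3,5,7): XOR of data positions = 0⊕0⊕1 = 1
p2 (pos 2,3,6,7): XOR of data positions = 0⊕0⊕1 = 1
p4 (pos 4,5,6,7): XOR of data positions = 0⊕0⊕1 = 1
Codeword: 1101001

1101001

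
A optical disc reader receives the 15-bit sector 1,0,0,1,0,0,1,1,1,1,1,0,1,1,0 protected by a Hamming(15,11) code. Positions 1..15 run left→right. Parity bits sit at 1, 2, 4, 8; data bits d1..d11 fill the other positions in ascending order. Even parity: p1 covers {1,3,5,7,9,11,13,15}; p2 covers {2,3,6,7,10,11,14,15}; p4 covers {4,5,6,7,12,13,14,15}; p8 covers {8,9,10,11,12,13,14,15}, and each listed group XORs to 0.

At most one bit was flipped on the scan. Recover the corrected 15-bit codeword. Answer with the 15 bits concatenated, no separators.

000100111110110

s1 (pos 1,3,5,7,9,11,13,15): 1⊕0⊕0⊕1⊕1⊕1⊕1⊕0 = 1
s2 (pos 2,3,6,7,10,11,14,15): 0⊕0⊕0⊕1⊕1⊕1⊕1⊕0 = 0
s4 (pos 4,5,6,7,12,13,14,15): 1⊕0⊕0⊕1⊕0⊕1⊕1⊕0 = 0
s8 (pos 8,9,10,11,12,13,14,15): 1⊕1⊕1⊕1⊕0⊕1⊕1⊕0 = 0
Syndrome s8…s1 = 0001 → error at position 1.
Flip position 1: 100100111110110 → 000100111110110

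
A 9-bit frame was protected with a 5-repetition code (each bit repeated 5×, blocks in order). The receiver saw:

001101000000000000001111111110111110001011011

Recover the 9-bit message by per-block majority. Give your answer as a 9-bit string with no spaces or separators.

Block 1 (00110): 2 ones → 0
Block 2 (10000): 1 one → 0
Block 3 (00000): 0 ones → 0
Block 4 (00000): 0 ones → 0
Block 5 (11111): 5 ones → 1
Block 6 (11110): 4 ones → 1
Block 7 (11111): 5 ones → 1
Block 8 (00010): 1 one → 0
Block 9 (11011): 4 ones → 1

000011101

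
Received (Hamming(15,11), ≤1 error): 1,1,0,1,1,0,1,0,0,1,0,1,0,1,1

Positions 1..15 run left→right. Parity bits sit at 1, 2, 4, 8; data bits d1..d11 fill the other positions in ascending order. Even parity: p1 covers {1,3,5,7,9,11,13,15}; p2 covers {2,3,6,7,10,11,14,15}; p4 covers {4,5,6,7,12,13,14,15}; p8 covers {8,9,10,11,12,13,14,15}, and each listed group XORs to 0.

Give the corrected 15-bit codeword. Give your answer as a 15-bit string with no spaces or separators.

100110100101011

s1 (pos 1,3,5,7,9,11,13,15): 1⊕0⊕1⊕1⊕0⊕0⊕0⊕1 = 0
s2 (pos 2,3,6,7,10,11,14,15): 1⊕0⊕0⊕1⊕1⊕0⊕1⊕1 = 1
s4 (pos 4,5,6,7,12,13,14,15): 1⊕1⊕0⊕1⊕1⊕0⊕1⊕1 = 0
s8 (pos 8,9,10,11,12,13,14,15): 0⊕0⊕1⊕0⊕1⊕0⊕1⊕1 = 0
Syndrome s8…s1 = 0010 → error at position 2.
Flip position 2: 110110100101011 → 100110100101011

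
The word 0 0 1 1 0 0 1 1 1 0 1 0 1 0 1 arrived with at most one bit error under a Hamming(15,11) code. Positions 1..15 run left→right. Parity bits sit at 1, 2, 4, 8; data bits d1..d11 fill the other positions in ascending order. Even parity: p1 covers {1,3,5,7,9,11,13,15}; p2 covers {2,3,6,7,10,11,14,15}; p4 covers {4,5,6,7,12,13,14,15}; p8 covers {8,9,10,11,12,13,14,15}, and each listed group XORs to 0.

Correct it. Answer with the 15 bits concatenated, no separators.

001100101010101

s1 (pos 1,3,5,7,9,11,13,15): 0⊕1⊕0⊕1⊕1⊕1⊕1⊕1 = 0
s2 (pos 2,3,6,7,10,11,14,15): 0⊕1⊕0⊕1⊕0⊕1⊕0⊕1 = 0
s4 (pos 4,5,6,7,12,13,14,15): 1⊕0⊕0⊕1⊕0⊕1⊕0⊕1 = 0
s8 (pos 8,9,10,11,12,13,14,15): 1⊕1⊕0⊕1⊕0⊕1⊕0⊕1 = 1
Syndrome s8…s1 = 1000 → error at position 8.
Flip position 8: 001100111010101 → 001100101010101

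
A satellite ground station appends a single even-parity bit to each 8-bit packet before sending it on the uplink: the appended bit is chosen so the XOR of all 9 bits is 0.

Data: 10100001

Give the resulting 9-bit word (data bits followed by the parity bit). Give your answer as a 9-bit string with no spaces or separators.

101000011

XOR of the 8 data bits: 1⊕0⊕1⊕0⊕0⊕0⊕0⊕1 = 1
Parity bit = 1 (so all 9 bits XOR to 0).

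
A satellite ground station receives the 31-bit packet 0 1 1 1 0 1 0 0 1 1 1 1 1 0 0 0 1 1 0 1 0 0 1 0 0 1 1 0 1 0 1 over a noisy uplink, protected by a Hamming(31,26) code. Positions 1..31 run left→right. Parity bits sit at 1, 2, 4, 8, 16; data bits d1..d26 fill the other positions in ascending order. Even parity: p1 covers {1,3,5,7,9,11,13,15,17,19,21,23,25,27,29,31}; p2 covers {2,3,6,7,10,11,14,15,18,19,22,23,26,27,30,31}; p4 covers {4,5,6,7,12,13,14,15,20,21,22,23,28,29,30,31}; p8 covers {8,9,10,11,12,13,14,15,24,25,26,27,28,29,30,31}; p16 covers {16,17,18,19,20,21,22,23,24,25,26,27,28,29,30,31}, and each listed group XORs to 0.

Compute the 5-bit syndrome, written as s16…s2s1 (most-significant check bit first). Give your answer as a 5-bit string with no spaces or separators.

01001

s1 (pos 1,3,5,7,9,11,13,15,17,19,21,23,25,27,29,31): 0⊕1⊕0⊕0⊕1⊕1⊕1⊕0⊕1⊕0⊕0⊕1⊕0⊕1⊕1⊕1 = 1
s2 (pos 2,3,6,7,10,11,14,15,18,19,22,23,26,27,30,31): 1⊕1⊕1⊕0⊕1⊕1⊕0⊕0⊕1⊕0⊕0⊕1⊕1⊕1⊕0⊕1 = 0
s4 (pos 4,5,6,7,12,13,14,15,20,21,22,23,28,29,30,31): 1⊕0⊕1⊕0⊕1⊕1⊕0⊕0⊕1⊕0⊕0⊕1⊕0⊕1⊕0⊕1 = 0
s8 (pos 8,9,10,11,12,13,14,15,24,25,26,27,28,29,30,31): 0⊕1⊕1⊕1⊕1⊕1⊕0⊕0⊕0⊕0⊕1⊕1⊕0⊕1⊕0⊕1 = 1
s16 (pos 16,17,18,19,20,21,22,23,24,25,26,27,28,29,30,31): 0⊕1⊕1⊕0⊕1⊕0⊕0⊕1⊕0⊕0⊕1⊕1⊕0⊕1⊕0⊕1 = 0
Syndrome s16…s1 = 01001 → error at position 9.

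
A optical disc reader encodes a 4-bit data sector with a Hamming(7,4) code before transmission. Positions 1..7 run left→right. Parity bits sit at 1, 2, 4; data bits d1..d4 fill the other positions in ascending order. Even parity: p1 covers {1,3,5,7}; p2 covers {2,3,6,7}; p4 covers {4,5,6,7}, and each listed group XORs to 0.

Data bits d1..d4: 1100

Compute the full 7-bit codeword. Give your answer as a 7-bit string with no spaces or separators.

0111100

Place data at non-parity positions: p1 p2 1 p4 1 0 0
p1 (pos 1,3,5,7): XOR of data positions = 1⊕1⊕0 = 0
p2 (pos 2,3,6,7): XOR of data positions = 1⊕0⊕0 = 1
p4 (pos 4,5,6,7): XOR of data positions = 1⊕0⊕0 = 1
Codeword: 0111100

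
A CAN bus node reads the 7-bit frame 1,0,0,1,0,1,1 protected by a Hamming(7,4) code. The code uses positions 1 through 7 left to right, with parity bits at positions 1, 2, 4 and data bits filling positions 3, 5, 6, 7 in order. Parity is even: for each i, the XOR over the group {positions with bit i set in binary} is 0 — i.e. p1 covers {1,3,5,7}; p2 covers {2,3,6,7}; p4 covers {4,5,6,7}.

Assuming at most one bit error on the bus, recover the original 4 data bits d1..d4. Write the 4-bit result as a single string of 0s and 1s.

0011

s1 (pos 1,3,5,7): 1⊕0⊕0⊕1 = 0
s2 (pos 2,3,6,7): 0⊕0⊕1⊕1 = 0
s4 (pos 4,5,6,7): 1⊕0⊕1⊕1 = 1
Syndrome s4…s1 = 100 → error at position 4.
Flip position 4: 1001011 → 1000011
Read data bits from positions 3,5,6,7: 0011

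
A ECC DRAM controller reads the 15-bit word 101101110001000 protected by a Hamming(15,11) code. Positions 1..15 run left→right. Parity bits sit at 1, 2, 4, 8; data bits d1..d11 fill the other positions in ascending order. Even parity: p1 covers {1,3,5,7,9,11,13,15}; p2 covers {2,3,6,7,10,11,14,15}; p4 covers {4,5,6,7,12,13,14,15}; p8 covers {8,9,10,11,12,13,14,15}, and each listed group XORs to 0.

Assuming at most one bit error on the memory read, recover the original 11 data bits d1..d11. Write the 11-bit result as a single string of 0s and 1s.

s1 (pos 1,3,5,7,9,11,13,15): 1⊕1⊕0⊕1⊕0⊕0⊕0⊕0 = 1
s2 (pos 2,3,6,7,10,11,14,15): 0⊕1⊕1⊕1⊕0⊕0⊕0⊕0 = 1
s4 (pos 4,5,6,7,12,13,14,15): 1⊕0⊕1⊕1⊕1⊕0⊕0⊕0 = 0
s8 (pos 8,9,10,11,12,13,14,15): 1⊕0⊕0⊕0⊕1⊕0⊕0⊕0 = 0
Syndrome s8…s1 = 0011 → error at position 3.
Flip position 3: 101101110001000 → 100101110001000
Read data bits from positions 3,5,6,7,9,10,11,12,13,14,15: 00110001000

00110001000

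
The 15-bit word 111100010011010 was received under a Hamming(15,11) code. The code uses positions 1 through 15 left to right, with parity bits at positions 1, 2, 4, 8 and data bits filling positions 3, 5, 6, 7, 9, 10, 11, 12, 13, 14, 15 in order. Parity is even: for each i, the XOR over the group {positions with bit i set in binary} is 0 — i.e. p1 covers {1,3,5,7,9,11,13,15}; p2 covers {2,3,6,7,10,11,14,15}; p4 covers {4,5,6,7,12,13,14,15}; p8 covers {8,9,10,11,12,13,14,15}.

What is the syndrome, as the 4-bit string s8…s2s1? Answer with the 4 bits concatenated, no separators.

s1 (pos 1,3,5,7,9,11,13,15): 1⊕1⊕0⊕0⊕0⊕1⊕0⊕0 = 1
s2 (pos 2,3,6,7,10,11,14,15): 1⊕1⊕0⊕0⊕0⊕1⊕1⊕0 = 0
s4 (pos 4,5,6,7,12,13,14,15): 1⊕0⊕0⊕0⊕1⊕0⊕1⊕0 = 1
s8 (pos 8,9,10,11,12,13,14,15): 1⊕0⊕0⊕1⊕1⊕0⊕1⊕0 = 0
Syndrome s8…s1 = 0101 → error at position 5.

0101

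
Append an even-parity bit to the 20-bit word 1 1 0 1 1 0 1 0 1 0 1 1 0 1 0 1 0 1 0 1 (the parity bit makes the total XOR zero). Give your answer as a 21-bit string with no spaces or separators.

110110101011010101010

XOR of the 20 data bits: 1⊕1⊕0⊕1⊕1⊕0⊕1⊕0⊕1⊕0⊕1⊕1⊕0⊕1⊕0⊕1⊕0⊕1⊕0⊕1 = 0
Parity bit = 0 (so all 21 bits XOR to 0).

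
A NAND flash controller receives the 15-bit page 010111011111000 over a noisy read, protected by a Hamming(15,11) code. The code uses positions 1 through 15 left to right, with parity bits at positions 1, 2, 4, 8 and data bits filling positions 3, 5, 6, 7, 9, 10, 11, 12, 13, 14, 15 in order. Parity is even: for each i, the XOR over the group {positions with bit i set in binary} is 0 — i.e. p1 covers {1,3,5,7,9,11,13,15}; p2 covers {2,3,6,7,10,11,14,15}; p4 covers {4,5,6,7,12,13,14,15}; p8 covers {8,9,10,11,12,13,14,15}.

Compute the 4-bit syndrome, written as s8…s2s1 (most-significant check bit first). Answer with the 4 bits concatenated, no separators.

1001

s1 (pos 1,3,5,7,9,11,13,15): 0⊕0⊕1⊕0⊕1⊕1⊕0⊕0 = 1
s2 (pos 2,3,6,7,10,11,14,15): 1⊕0⊕1⊕0⊕1⊕1⊕0⊕0 = 0
s4 (pos 4,5,6,7,12,13,14,15): 1⊕1⊕1⊕0⊕1⊕0⊕0⊕0 = 0
s8 (pos 8,9,10,11,12,13,14,15): 1⊕1⊕1⊕1⊕1⊕0⊕0⊕0 = 1
Syndrome s8…s1 = 1001 → error at position 9.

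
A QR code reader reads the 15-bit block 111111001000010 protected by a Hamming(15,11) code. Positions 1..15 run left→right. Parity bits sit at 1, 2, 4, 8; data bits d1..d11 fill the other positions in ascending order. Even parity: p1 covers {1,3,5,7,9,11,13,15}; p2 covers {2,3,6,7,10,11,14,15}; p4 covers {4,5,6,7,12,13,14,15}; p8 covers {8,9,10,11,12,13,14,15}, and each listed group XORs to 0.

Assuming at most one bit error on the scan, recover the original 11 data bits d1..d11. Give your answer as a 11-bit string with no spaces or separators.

11101000010

s1 (pos 1,3,5,7,9,11,13,15): 1⊕1⊕1⊕0⊕1⊕0⊕0⊕0 = 0
s2 (pos 2,3,6,7,10,11,14,15): 1⊕1⊕1⊕0⊕0⊕0⊕1⊕0 = 0
s4 (pos 4,5,6,7,12,13,14,15): 1⊕1⊕1⊕0⊕0⊕0⊕1⊕0 = 0
s8 (pos 8,9,10,11,12,13,14,15): 0⊕1⊕0⊕0⊕0⊕0⊕1⊕0 = 0
Syndrome s8…s1 = 0000 → no error.
Read data bits from positions 3,5,6,7,9,10,11,12,13,14,15: 11101000010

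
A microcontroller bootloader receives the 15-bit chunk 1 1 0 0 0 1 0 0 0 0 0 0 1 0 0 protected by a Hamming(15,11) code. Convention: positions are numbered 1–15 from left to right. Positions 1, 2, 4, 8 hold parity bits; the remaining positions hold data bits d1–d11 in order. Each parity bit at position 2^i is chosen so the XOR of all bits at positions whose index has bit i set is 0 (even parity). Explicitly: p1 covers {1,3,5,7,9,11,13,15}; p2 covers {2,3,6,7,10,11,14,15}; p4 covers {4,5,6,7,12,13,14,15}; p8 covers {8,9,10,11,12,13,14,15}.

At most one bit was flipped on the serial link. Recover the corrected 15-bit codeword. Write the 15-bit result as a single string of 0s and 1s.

110001010000100

s1 (pos 1,3,5,7,9,11,13,15): 1⊕0⊕0⊕0⊕0⊕0⊕1⊕0 = 0
s2 (pos 2,3,6,7,10,11,14,15): 1⊕0⊕1⊕0⊕0⊕0⊕0⊕0 = 0
s4 (pos 4,5,6,7,12,13,14,15): 0⊕0⊕1⊕0⊕0⊕1⊕0⊕0 = 0
s8 (pos 8,9,10,11,12,13,14,15): 0⊕0⊕0⊕0⊕0⊕1⊕0⊕0 = 1
Syndrome s8…s1 = 1000 → error at position 8.
Flip position 8: 110001000000100 → 110001010000100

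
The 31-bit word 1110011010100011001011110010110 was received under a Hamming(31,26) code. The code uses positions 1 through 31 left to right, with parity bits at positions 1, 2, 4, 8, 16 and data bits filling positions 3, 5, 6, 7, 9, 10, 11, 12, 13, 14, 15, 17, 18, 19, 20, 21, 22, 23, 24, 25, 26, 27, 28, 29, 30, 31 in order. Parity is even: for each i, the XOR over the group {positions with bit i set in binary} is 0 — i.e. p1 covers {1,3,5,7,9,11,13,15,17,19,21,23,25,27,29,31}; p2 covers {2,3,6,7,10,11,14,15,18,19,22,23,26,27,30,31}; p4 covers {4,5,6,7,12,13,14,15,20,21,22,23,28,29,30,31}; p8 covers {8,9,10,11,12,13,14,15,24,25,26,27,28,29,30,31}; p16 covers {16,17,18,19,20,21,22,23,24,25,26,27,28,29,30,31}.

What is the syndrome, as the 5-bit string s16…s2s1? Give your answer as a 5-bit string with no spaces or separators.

s1 (pos 1,3,5,7,9,11,13,15,17,19,21,23,25,27,29,31): 1⊕1⊕0⊕1⊕1⊕1⊕0⊕1⊕0⊕1⊕1⊕1⊕0⊕1⊕1⊕0 = 1
s2 (pos 2,3,6,7,10,11,14,15,18,19,22,23,26,27,30,31): 1⊕1⊕1⊕1⊕0⊕1⊕0⊕1⊕0⊕1⊕1⊕1⊕0⊕1⊕1⊕0 = 1
s4 (pos 4,5,6,7,12,13,14,15,20,21,22,23,28,29,30,31): 0⊕0⊕1⊕1⊕0⊕0⊕0⊕1⊕0⊕1⊕1⊕1⊕0⊕1⊕1⊕0 = 0
s8 (pos 8,9,10,11,12,13,14,15,24,25,26,27,28,29,30,31): 0⊕1⊕0⊕1⊕0⊕0⊕0⊕1⊕1⊕0⊕0⊕1⊕0⊕1⊕1⊕0 = 1
s16 (pos 16,17,18,19,20,21,22,23,24,25,26,27,28,29,30,31): 1⊕0⊕0⊕1⊕0⊕1⊕1⊕1⊕1⊕0⊕0⊕1⊕0⊕1⊕1⊕0 = 1
Syndrome s16…s1 = 11011 → error at position 27.

11011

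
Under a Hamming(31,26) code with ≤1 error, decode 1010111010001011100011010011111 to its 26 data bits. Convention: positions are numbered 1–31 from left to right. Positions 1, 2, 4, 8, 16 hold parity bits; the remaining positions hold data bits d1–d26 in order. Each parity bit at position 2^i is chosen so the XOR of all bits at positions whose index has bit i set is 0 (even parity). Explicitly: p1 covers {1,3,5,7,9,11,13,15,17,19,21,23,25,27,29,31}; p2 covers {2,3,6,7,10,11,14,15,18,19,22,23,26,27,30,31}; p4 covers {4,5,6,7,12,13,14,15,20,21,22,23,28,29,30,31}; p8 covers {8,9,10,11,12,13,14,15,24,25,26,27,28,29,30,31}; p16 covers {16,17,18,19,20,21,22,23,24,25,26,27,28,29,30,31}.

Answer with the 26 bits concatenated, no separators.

11111001101100011010011111

s1 (pos 1,3,5,7,9,11,13,15,17,19,21,23,25,27,29,31): 1⊕1⊕1⊕1⊕1⊕0⊕1⊕1⊕1⊕0⊕1⊕0⊕0⊕1⊕1⊕1 = 0
s2 (pos 2,3,6,7,10,11,14,15,18,19,22,23,26,27,30,31): 0⊕1⊕1⊕1⊕0⊕0⊕0⊕1⊕0⊕0⊕1⊕0⊕0⊕1⊕1⊕1 = 0
s4 (pos 4,5,6,7,12,13,14,15,20,21,22,23,28,29,30,31): 0⊕1⊕1⊕1⊕0⊕1⊕0⊕1⊕0⊕1⊕1⊕0⊕1⊕1⊕1⊕1 = 1
s8 (pos 8,9,10,11,12,13,14,15,24,25,26,27,28,29,30,31): 0⊕1⊕0⊕0⊕0⊕1⊕0⊕1⊕1⊕0⊕0⊕1⊕1⊕1⊕1⊕1 = 1
s16 (pos 16,17,18,19,20,21,22,23,24,25,26,27,28,29,30,31): 1⊕1⊕0⊕0⊕0⊕1⊕1⊕0⊕1⊕0⊕0⊕1⊕1⊕1⊕1⊕1 = 0
Syndrome s16…s1 = 01100 → error at position 12.
Flip position 12: 1010111010001011100011010011111 → 1010111010011011100011010011111
Read data bits from positions 3,5,6,7,9,10,11,12,13,14,15,17,18,19,20,21,22,23,24,25,26,27,28,29,30,31: 11111001101100011010011111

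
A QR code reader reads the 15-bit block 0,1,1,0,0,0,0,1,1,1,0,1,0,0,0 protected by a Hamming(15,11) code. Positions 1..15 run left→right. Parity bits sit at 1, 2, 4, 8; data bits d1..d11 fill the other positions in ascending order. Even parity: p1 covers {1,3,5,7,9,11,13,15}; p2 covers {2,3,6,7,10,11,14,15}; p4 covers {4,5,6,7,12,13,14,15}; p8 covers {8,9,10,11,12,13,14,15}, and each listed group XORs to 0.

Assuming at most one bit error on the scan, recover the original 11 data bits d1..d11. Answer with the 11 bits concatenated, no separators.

s1 (pos 1,3,5,7,9,11,13,15): 0⊕1⊕0⊕0⊕1⊕0⊕0⊕0 = 0
s2 (pos 2,3,6,7,10,11,14,15): 1⊕1⊕0⊕0⊕1⊕0⊕0⊕0 = 1
s4 (pos 4,5,6,7,12,13,14,15): 0⊕0⊕0⊕0⊕1⊕0⊕0⊕0 = 1
s8 (pos 8,9,10,11,12,13,14,15): 1⊕1⊕1⊕0⊕1⊕0⊕0⊕0 = 0
Syndrome s8…s1 = 0110 → error at position 6.
Flip position 6: 011000011101000 → 011001011101000
Read data bits from positions 3,5,6,7,9,10,11,12,13,14,15: 10101101000

10101101000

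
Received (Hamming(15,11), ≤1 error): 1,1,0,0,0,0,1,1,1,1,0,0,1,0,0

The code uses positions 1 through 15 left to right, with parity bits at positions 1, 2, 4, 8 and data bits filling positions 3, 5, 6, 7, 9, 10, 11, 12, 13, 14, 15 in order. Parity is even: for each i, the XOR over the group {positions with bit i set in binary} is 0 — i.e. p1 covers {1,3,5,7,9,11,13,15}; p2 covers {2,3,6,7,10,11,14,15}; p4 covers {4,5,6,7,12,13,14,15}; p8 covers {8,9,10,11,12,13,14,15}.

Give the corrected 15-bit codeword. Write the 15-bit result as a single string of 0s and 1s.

s1 (pos 1,3,5,7,9,11,13,15): 1⊕0⊕0⊕1⊕1⊕0⊕1⊕0 = 0
s2 (pos 2,3,6,7,10,11,14,15): 1⊕0⊕0⊕1⊕1⊕0⊕0⊕0 = 1
s4 (pos 4,5,6,7,12,13,14,15): 0⊕0⊕0⊕1⊕0⊕1⊕0⊕0 = 0
s8 (pos 8,9,10,11,12,13,14,15): 1⊕1⊕1⊕0⊕0⊕1⊕0⊕0 = 0
Syndrome s8…s1 = 0010 → error at position 2.
Flip position 2: 110000111100100 → 100000111100100

100000111100100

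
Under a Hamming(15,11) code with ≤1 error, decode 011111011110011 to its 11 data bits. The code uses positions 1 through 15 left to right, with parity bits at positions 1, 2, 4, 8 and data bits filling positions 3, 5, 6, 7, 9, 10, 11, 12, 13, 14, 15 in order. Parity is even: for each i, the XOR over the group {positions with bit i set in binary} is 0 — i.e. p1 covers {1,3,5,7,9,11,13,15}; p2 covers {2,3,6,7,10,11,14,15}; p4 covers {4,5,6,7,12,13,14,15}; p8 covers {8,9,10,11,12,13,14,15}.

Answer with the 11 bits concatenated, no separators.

s1 (pos 1,3,5,7,9,11,13,15): 0⊕1⊕1⊕0⊕1⊕1⊕0⊕1 = 1
s2 (pos 2,3,6,7,10,11,14,15): 1⊕1⊕1⊕0⊕1⊕1⊕1⊕1 = 1
s4 (pos 4,5,6,7,12,13,14,15): 1⊕1⊕1⊕0⊕0⊕0⊕1⊕1 = 1
s8 (pos 8,9,10,11,12,13,14,15): 1⊕1⊕1⊕1⊕0⊕0⊕1⊕1 = 0
Syndrome s8…s1 = 0111 → error at position 7.
Flip position 7: 011111011110011 → 011111111110011
Read data bits from positions 3,5,6,7,9,10,11,12,13,14,15: 11111110011

11111110011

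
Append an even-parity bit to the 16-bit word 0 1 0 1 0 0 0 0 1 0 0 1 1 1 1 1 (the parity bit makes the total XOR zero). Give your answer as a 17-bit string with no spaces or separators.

01010000100111110

XOR of the 16 data bits: 0⊕1⊕0⊕1⊕0⊕0⊕0⊕0⊕1⊕0⊕0⊕1⊕1⊕1⊕1⊕1 = 0
Parity bit = 0 (so all 17 bits XOR to 0).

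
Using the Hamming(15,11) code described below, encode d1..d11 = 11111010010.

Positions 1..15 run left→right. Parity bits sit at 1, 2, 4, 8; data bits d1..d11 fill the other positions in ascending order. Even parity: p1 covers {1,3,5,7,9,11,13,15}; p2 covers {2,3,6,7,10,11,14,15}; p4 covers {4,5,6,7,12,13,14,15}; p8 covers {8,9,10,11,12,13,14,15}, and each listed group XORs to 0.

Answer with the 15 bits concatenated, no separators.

Place data at non-parity positions: p1 p2 1 p4 1 1 1 p8 1 0 1 0 0 1 0
p1 (pos 1,3,5,7,9,11,13,15): XOR of data positions = 1⊕1⊕1⊕1⊕1⊕0⊕0 = 1
p2 (pos 2,3,6,7,10,11,14,15): XOR of data positions = 1⊕1⊕1⊕0⊕1⊕1⊕0 = 1
p4 (pos 4,5,6,7,12,13,14,15): XOR of data positions = 1⊕1⊕1⊕0⊕0⊕1⊕0 = 0
p8 (pos 8,9,10,11,12,13,14,15): XOR of data positions = 1⊕0⊕1⊕0⊕0⊕1⊕0 = 1
Codeword: 111011111010010

111011111010010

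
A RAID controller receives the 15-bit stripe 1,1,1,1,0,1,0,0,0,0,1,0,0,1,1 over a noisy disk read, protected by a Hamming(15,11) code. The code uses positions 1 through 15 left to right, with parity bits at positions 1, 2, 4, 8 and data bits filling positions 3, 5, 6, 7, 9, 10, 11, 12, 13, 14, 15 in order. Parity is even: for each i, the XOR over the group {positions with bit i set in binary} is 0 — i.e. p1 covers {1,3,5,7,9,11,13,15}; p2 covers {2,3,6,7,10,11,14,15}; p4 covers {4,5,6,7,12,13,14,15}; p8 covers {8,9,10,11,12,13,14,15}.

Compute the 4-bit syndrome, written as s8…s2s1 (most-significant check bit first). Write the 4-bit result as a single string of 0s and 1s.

1000

s1 (pos 1,3,5,7,9,11,13,15): 1⊕1⊕0⊕0⊕0⊕1⊕0⊕1 = 0
s2 (pos 2,3,6,7,10,11,14,15): 1⊕1⊕1⊕0⊕0⊕1⊕1⊕1 = 0
s4 (pos 4,5,6,7,12,13,14,15): 1⊕0⊕1⊕0⊕0⊕0⊕1⊕1 = 0
s8 (pos 8,9,10,11,12,13,14,15): 0⊕0⊕0⊕1⊕0⊕0⊕1⊕1 = 1
Syndrome s8…s1 = 1000 → error at position 8.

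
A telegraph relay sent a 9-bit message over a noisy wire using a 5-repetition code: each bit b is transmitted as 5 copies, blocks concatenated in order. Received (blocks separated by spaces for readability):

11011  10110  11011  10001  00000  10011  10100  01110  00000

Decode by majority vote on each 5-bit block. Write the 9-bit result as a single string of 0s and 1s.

111001010

Block 1 (11011): 4 ones → 1
Block 2 (10110): 3 ones → 1
Block 3 (11011): 4 ones → 1
Block 4 (10001): 2 ones → 0
Block 5 (00000): 0 ones → 0
Block 6 (10011): 3 ones → 1
Block 7 (10100): 2 ones → 0
Block 8 (01110): 3 ones → 1
Block 9 (00000): 0 ones → 0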